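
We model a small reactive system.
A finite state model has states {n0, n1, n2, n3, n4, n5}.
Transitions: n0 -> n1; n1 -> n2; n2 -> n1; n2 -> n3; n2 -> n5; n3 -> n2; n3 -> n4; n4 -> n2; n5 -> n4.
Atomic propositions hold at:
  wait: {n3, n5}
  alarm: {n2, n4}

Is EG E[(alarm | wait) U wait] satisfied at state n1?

No

Sat(alarm | wait) = {n2, n3, n4, n5}
E[(alarm | wait) U wait]: least fixpoint, start Z0 = Sat(wait) = {n3, n5}, add states in Sat(alarm | wait) with some successor in Z. Z1 = {n2, n3, n5}; Z2 = {n2, n3, n4, n5}; fixed.
Sat(E[(alarm | wait) U wait]) = {n2, n3, n4, n5}
EG E[(alarm | wait) U wait]: greatest fixpoint, start Z0 = {n2, n3, n4, n5}, keep only states in Sat with some successor in Z. Already a fixed point.
Sat(EG E[(alarm | wait) U wait]) = {n2, n3, n4, n5}
n1 ∉ Sat(EG E[(alarm | wait) U wait]) = {n2, n3, n4, n5}, so the formula does not hold at n1.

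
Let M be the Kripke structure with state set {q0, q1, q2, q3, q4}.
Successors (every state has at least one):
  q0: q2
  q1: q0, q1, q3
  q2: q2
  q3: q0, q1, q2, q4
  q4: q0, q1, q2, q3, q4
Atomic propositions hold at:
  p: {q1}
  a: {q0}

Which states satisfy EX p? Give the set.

{q1, q3, q4}

Sat(EX p) = {s : some successor in {q1}} = {q1, q3, q4}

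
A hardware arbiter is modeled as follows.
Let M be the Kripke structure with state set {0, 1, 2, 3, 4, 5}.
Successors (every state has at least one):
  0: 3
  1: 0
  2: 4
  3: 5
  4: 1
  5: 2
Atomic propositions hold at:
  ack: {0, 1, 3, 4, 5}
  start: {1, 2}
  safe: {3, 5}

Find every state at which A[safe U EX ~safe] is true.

Sat(~safe) = {0, 1, 2, 4}
Sat(EX ~safe) = {s : some successor in {0, 1, 2, 4}} = {1, 2, 4, 5}
A[safe U EX ~safe]: least fixpoint, start Z0 = Sat(EX ~safe) = {1, 2, 4, 5}, add states in Sat(safe) with every successor in Z. Z1 = {1, 2, 3, 4, 5}; fixed.
Sat(A[safe U EX ~safe]) = {1, 2, 3, 4, 5}

{1, 2, 3, 4, 5}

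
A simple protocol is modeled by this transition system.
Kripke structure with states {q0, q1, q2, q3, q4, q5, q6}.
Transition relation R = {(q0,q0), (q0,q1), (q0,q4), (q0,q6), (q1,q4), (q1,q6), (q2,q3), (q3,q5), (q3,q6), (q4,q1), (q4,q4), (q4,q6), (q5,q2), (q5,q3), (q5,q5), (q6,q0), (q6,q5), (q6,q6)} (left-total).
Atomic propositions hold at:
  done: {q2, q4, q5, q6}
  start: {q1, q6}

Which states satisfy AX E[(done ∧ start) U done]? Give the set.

Sat(done ∧ start) = {q6}
E[(done ∧ start) U done]: least fixpoint, start Z0 = Sat(done) = {q2, q4, q5, q6}, add states in Sat(done ∧ start) with some successor in Z. Already a fixed point.
Sat(E[(done ∧ start) U done]) = {q2, q4, q5, q6}
Sat(AX E[(done ∧ start) U done]) = {s : every successor in {q2, q4, q5, q6}} = {q1, q3}

{q1, q3}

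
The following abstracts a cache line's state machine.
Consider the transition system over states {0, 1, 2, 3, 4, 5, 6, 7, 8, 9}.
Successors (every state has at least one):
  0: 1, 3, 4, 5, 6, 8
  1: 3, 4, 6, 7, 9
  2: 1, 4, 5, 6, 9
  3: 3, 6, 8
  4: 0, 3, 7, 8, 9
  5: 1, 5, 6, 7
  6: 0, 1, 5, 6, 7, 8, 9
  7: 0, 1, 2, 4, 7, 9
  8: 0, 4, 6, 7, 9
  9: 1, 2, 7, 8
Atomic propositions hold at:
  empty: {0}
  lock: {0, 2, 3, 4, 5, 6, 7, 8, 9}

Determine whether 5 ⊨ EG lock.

Yes

EG lock: greatest fixpoint, start Z0 = {0, 2, 3, 4, 5, 6, 7, 8, 9}, keep only states in Sat with some successor in Z. Already a fixed point.
Sat(EG lock) = {0, 2, 3, 4, 5, 6, 7, 8, 9}
5 ∈ Sat(EG lock) = {0, 2, 3, 4, 5, 6, 7, 8, 9}, so the formula holds at 5.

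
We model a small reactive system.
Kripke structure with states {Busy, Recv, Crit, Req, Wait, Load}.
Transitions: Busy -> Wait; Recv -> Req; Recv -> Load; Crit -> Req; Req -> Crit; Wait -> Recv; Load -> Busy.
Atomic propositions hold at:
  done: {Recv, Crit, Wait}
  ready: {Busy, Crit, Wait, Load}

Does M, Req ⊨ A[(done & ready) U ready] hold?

No

Sat(done & ready) = {Crit, Wait}
A[(done & ready) U ready]: least fixpoint, start Z0 = Sat(ready) = {Busy, Crit, Wait, Load}, add states in Sat(done & ready) with every successor in Z. Already a fixed point.
Sat(A[(done & ready) U ready]) = {Busy, Crit, Wait, Load}
Req ∉ Sat(A[(done & ready) U ready]) = {Busy, Crit, Wait, Load}, so the formula does not hold at Req.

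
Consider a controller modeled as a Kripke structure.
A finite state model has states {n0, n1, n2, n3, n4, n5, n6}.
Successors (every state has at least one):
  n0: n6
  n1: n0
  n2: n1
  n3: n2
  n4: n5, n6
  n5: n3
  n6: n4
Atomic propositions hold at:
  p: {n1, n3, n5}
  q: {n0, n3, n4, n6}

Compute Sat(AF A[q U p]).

{n1, n2, n3, n5}

A[q U p]: least fixpoint, start Z0 = Sat(p) = {n1, n3, n5}, add states in Sat(q) with every successor in Z. Already a fixed point.
Sat(A[q U p]) = {n1, n3, n5}
AF A[q U p]: least fixpoint, start Z0 = {n1, n3, n5}, add states with every successor in Z. Z1 = {n1, n2, n3, n5}; fixed.
Sat(AF A[q U p]) = {n1, n2, n3, n5}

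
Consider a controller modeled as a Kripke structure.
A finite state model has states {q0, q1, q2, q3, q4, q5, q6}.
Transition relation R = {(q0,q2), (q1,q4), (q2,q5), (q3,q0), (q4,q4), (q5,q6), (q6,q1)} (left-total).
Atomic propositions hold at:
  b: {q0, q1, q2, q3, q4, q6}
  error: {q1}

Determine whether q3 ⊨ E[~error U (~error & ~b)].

Sat(~error) = {q0, q2, q3, q4, q5, q6}
Sat(~b) = {q5}
Sat(~error & ~b) = {q5}
E[~error U (~error & ~b)]: least fixpoint, start Z0 = Sat((~error & ~b)) = {q5}, add states in Sat(~error) with some successor in Z. Z1 = {q2, q5}; Z2 = {q0, q2, q5}; Z3 = {q0, q2, q3, q5}; fixed.
Sat(E[~error U (~error & ~b)]) = {q0, q2, q3, q5}
q3 ∈ Sat(E[~error U (~error & ~b)]) = {q0, q2, q3, q5}, so the formula holds at q3.

Yes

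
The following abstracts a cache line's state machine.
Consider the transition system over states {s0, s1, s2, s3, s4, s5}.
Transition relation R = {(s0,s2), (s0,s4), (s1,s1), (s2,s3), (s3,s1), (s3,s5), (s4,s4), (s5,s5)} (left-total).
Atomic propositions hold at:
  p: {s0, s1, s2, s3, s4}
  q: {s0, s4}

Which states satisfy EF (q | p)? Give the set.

Sat(q | p) = {s0, s1, s2, s3, s4}
EF (q | p): least fixpoint, start Z0 = {s0, s1, s2, s3, s4}, add states with some successor in Z. Already a fixed point.
Sat(EF (q | p)) = {s0, s1, s2, s3, s4}

{s0, s1, s2, s3, s4}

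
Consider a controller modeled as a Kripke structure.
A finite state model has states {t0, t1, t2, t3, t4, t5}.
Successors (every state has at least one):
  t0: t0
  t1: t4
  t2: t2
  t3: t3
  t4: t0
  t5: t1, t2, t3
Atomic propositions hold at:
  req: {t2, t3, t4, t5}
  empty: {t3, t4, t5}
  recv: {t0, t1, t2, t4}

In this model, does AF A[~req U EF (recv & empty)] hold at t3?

Sat(~req) = {t0, t1}
Sat(recv & empty) = {t4}
EF (recv & empty): least fixpoint, start Z0 = {t4}, add states with some successor in Z. Z1 = {t1, t4}; Z2 = {t1, t4, t5}; fixed.
Sat(EF (recv & empty)) = {t1, t4, t5}
A[~req U EF (recv & empty)]: least fixpoint, start Z0 = Sat(EF (recv & empty)) = {t1, t4, t5}, add states in Sat(~req) with every successor in Z. Already a fixed point.
Sat(A[~req U EF (recv & empty)]) = {t1, t4, t5}
AF A[~req U EF (recv & empty)]: least fixpoint, start Z0 = {t1, t4, t5}, add states with every successor in Z. Already a fixed point.
Sat(AF A[~req U EF (recv & empty)]) = {t1, t4, t5}
t3 ∉ Sat(AF A[~req U EF (recv & empty)]) = {t1, t4, t5}, so the formula does not hold at t3.

No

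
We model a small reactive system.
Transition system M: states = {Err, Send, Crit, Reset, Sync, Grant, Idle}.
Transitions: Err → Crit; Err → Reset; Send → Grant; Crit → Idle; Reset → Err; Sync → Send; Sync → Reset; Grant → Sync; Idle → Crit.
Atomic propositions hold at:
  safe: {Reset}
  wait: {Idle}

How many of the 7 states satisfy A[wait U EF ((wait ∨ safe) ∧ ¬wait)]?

Sat(wait ∨ safe) = {Reset, Idle}
Sat(¬wait) = {Err, Send, Crit, Reset, Sync, Grant}
Sat((wait ∨ safe) ∧ ¬wait) = {Reset}
EF ((wait ∨ safe) ∧ ¬wait): least fixpoint, start Z0 = {Reset}, add states with some successor in Z. Z1 = {Err, Reset, Sync}; Z2 = {Err, Reset, Sync, Grant}; Z3 = {Err, Send, Reset, Sync, Grant}; fixed.
Sat(EF ((wait ∨ safe) ∧ ¬wait)) = {Err, Send, Reset, Sync, Grant}
A[wait U EF ((wait ∨ safe) ∧ ¬wait)]: least fixpoint, start Z0 = Sat(EF ((wait ∨ safe) ∧ ¬wait)) = {Err, Send, Reset, Sync, Grant}, add states in Sat(wait) with every successor in Z. Already a fixed point.
Sat(A[wait U EF ((wait ∨ safe) ∧ ¬wait)]) = {Err, Send, Reset, Sync, Grant}
|Sat(A[wait U EF ((wait ∨ safe) ∧ ¬wait)])| = |{Err, Send, Reset, Sync, Grant}| = 5.

5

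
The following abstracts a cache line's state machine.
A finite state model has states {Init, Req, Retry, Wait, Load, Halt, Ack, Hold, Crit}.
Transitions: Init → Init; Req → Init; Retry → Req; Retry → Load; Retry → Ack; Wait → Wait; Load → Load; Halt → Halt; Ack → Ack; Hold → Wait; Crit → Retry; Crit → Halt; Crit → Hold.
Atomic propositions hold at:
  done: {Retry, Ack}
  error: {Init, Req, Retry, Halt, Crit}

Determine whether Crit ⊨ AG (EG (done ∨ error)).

No

Sat(done ∨ error) = {Init, Req, Retry, Halt, Ack, Crit}
EG (done ∨ error): greatest fixpoint, start Z0 = {Init, Req, Retry, Halt, Ack, Crit}, keep only states in Sat with some successor in Z. Already a fixed point.
Sat(EG (done ∨ error)) = {Init, Req, Retry, Halt, Ack, Crit}
AG (EG (done ∨ error)): greatest fixpoint, start Z0 = {Init, Req, Retry, Halt, Ack, Crit}, keep only states in Sat with every successor in Z. Z1 = {Init, Req, Halt, Ack}; fixed.
Sat(AG (EG (done ∨ error))) = {Init, Req, Halt, Ack}
Crit ∉ Sat(AG (EG (done ∨ error))) = {Init, Req, Halt, Ack}, so the formula does not hold at Crit.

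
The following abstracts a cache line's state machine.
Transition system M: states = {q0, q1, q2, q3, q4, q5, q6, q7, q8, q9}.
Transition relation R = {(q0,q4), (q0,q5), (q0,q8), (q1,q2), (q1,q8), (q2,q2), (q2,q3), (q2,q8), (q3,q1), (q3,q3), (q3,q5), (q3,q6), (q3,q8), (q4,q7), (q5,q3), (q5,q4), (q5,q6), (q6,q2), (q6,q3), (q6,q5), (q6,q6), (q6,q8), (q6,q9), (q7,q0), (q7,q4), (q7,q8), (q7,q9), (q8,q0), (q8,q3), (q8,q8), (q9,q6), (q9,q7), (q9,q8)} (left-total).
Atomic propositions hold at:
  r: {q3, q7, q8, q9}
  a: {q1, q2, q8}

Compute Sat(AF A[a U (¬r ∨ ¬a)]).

Sat(¬r) = {q0, q1, q2, q4, q5, q6}
Sat(¬a) = {q0, q3, q4, q5, q6, q7, q9}
Sat(¬r ∨ ¬a) = {q0, q1, q2, q3, q4, q5, q6, q7, q9}
A[a U (¬r ∨ ¬a)]: least fixpoint, start Z0 = Sat((¬r ∨ ¬a)) = {q0, q1, q2, q3, q4, q5, q6, q7, q9}, add states in Sat(a) with every successor in Z. Already a fixed point.
Sat(A[a U (¬r ∨ ¬a)]) = {q0, q1, q2, q3, q4, q5, q6, q7, q9}
AF A[a U (¬r ∨ ¬a)]: least fixpoint, start Z0 = {q0, q1, q2, q3, q4, q5, q6, q7, q9}, add states with every successor in Z. Already a fixed point.
Sat(AF A[a U (¬r ∨ ¬a)]) = {q0, q1, q2, q3, q4, q5, q6, q7, q9}

{q0, q1, q2, q3, q4, q5, q6, q7, q9}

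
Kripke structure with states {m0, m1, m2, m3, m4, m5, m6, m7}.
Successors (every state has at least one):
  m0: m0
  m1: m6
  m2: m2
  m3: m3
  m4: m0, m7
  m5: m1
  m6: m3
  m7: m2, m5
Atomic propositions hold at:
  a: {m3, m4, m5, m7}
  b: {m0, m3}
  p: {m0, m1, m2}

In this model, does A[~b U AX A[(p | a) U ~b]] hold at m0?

Sat(~b) = {m1, m2, m4, m5, m6, m7}
Sat(p | a) = {m0, m1, m2, m3, m4, m5, m7}
A[(p | a) U ~b]: least fixpoint, start Z0 = Sat(~b) = {m1, m2, m4, m5, m6, m7}, add states in Sat(p | a) with every successor in Z. Already a fixed point.
Sat(A[(p | a) U ~b]) = {m1, m2, m4, m5, m6, m7}
Sat(AX A[(p | a) U ~b]) = {s : every successor in {m1, m2, m4, m5, m6, m7}} = {m1, m2, m5, m7}
A[~b U AX A[(p | a) U ~b]]: least fixpoint, start Z0 = Sat(AX A[(p | a) U ~b]) = {m1, m2, m5, m7}, add states in Sat(~b) with every successor in Z. Already a fixed point.
Sat(A[~b U AX A[(p | a) U ~b]]) = {m1, m2, m5, m7}
m0 ∉ Sat(A[~b U AX A[(p | a) U ~b]]) = {m1, m2, m5, m7}, so the formula does not hold at m0.

No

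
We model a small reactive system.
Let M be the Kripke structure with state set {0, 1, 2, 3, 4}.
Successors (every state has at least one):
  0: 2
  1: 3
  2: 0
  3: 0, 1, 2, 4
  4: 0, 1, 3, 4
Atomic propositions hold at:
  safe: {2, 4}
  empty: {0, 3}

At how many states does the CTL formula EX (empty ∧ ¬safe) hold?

Sat(¬safe) = {0, 1, 3}
Sat(empty ∧ ¬safe) = {0, 3}
Sat(EX (empty ∧ ¬safe)) = {s : some successor in {0, 3}} = {1, 2, 3, 4}
|Sat(EX (empty ∧ ¬safe))| = |{1, 2, 3, 4}| = 4.

4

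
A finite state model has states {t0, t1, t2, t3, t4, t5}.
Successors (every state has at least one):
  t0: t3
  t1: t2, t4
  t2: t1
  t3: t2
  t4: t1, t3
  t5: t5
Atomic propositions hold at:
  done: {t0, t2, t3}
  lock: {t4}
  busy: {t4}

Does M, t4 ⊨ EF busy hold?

Yes

EF busy: least fixpoint, start Z0 = {t4}, add states with some successor in Z. Z1 = {t1, t4}; Z2 = {t1, t2, t4}; Z3 = {t1, t2, t3, t4}; Z4 = {t0, t1, t2, t3, t4}; fixed.
Sat(EF busy) = {t0, t1, t2, t3, t4}
t4 ∈ Sat(EF busy) = {t0, t1, t2, t3, t4}, so the formula holds at t4.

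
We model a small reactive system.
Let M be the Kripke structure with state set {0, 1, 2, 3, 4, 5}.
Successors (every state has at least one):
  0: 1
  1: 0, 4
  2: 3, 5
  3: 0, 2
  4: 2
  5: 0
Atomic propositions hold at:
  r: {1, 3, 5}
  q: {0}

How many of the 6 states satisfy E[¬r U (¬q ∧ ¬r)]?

Sat(¬r) = {0, 2, 4}
Sat(¬q) = {1, 2, 3, 4, 5}
Sat(¬q ∧ ¬r) = {2, 4}
E[¬r U (¬q ∧ ¬r)]: least fixpoint, start Z0 = Sat((¬q ∧ ¬r)) = {2, 4}, add states in Sat(¬r) with some successor in Z. Already a fixed point.
Sat(E[¬r U (¬q ∧ ¬r)]) = {2, 4}
|Sat(E[¬r U (¬q ∧ ¬r)])| = |{2, 4}| = 2.

2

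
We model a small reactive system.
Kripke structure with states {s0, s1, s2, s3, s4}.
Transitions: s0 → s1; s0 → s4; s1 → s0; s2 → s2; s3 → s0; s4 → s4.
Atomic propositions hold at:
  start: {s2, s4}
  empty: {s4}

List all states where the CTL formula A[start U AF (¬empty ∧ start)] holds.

{s2}

Sat(¬empty) = {s0, s1, s2, s3}
Sat(¬empty ∧ start) = {s2}
AF (¬empty ∧ start): least fixpoint, start Z0 = {s2}, add states with every successor in Z. Already a fixed point.
Sat(AF (¬empty ∧ start)) = {s2}
A[start U AF (¬empty ∧ start)]: least fixpoint, start Z0 = Sat(AF (¬empty ∧ start)) = {s2}, add states in Sat(start) with every successor in Z. Already a fixed point.
Sat(A[start U AF (¬empty ∧ start)]) = {s2}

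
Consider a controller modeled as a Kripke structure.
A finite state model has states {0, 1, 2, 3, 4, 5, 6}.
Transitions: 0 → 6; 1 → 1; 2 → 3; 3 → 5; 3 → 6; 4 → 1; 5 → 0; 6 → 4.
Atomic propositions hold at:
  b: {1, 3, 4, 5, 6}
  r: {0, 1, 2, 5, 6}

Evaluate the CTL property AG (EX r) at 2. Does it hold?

Sat(EX r) = {s : some successor in {0, 1, 2, 5, 6}} = {0, 1, 3, 4, 5}
AG (EX r): greatest fixpoint, start Z0 = {0, 1, 3, 4, 5}, keep only states in Sat with every successor in Z. Z1 = {1, 4, 5}; Z2 = {1, 4}; fixed.
Sat(AG (EX r)) = {1, 4}
2 ∉ Sat(AG (EX r)) = {1, 4}, so the formula does not hold at 2.

No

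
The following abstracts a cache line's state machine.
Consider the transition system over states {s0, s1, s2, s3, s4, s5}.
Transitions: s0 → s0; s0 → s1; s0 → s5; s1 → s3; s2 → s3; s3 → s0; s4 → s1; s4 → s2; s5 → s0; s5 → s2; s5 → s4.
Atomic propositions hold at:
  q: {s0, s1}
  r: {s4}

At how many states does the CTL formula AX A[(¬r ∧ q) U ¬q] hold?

3

Sat(¬r) = {s0, s1, s2, s3, s5}
Sat(¬r ∧ q) = {s0, s1}
Sat(¬q) = {s2, s3, s4, s5}
A[(¬r ∧ q) U ¬q]: least fixpoint, start Z0 = Sat(¬q) = {s2, s3, s4, s5}, add states in Sat(¬r ∧ q) with every successor in Z. Z1 = {s1, s2, s3, s4, s5}; fixed.
Sat(A[(¬r ∧ q) U ¬q]) = {s1, s2, s3, s4, s5}
Sat(AX A[(¬r ∧ q) U ¬q]) = {s : every successor in {s1, s2, s3, s4, s5}} = {s1, s2, s4}
|Sat(AX A[(¬r ∧ q) U ¬q])| = |{s1, s2, s4}| = 3.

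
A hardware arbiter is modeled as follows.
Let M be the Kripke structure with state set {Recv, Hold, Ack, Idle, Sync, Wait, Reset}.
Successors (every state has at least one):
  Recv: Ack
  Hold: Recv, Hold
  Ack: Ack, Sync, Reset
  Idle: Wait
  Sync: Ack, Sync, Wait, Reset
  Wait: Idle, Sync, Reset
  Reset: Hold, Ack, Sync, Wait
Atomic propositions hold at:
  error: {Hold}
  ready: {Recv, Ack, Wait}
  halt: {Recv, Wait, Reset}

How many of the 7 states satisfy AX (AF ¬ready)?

2

Sat(¬ready) = {Hold, Idle, Sync, Reset}
AF ¬ready: least fixpoint, start Z0 = {Hold, Idle, Sync, Reset}, add states with every successor in Z. Z1 = {Hold, Idle, Sync, Wait, Reset}; fixed.
Sat(AF ¬ready) = {Hold, Idle, Sync, Wait, Reset}
Sat(AX (AF ¬ready)) = {s : every successor in {Hold, Idle, Sync, Wait, Reset}} = {Idle, Wait}
|Sat(AX (AF ¬ready))| = |{Idle, Wait}| = 2.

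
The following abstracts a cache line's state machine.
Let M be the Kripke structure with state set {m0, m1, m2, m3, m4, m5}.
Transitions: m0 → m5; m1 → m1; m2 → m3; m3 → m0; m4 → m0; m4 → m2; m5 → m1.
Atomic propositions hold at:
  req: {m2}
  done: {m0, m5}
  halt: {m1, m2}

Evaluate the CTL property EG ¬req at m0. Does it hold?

Yes

Sat(¬req) = {m0, m1, m3, m4, m5}
EG ¬req: greatest fixpoint, start Z0 = {m0, m1, m3, m4, m5}, keep only states in Sat with some successor in Z. Already a fixed point.
Sat(EG ¬req) = {m0, m1, m3, m4, m5}
m0 ∈ Sat(EG ¬req) = {m0, m1, m3, m4, m5}, so the formula holds at m0.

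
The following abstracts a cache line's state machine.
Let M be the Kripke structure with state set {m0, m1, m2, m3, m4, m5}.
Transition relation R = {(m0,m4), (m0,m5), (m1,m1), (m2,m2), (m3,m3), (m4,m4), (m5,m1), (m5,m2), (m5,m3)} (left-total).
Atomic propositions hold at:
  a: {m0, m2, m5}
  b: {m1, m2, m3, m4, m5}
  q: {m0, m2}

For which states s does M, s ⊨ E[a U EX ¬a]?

Sat(¬a) = {m1, m3, m4}
Sat(EX ¬a) = {s : some successor in {m1, m3, m4}} = {m0, m1, m3, m4, m5}
E[a U EX ¬a]: least fixpoint, start Z0 = Sat(EX ¬a) = {m0, m1, m3, m4, m5}, add states in Sat(a) with some successor in Z. Already a fixed point.
Sat(E[a U EX ¬a]) = {m0, m1, m3, m4, m5}

{m0, m1, m3, m4, m5}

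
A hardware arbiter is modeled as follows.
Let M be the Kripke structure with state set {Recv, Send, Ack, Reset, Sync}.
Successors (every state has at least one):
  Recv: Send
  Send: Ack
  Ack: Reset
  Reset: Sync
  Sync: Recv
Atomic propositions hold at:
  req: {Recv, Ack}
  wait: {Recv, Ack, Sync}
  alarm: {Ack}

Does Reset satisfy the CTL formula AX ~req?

Yes

Sat(~req) = {Send, Reset, Sync}
Sat(AX ~req) = {s : every successor in {Send, Reset, Sync}} = {Recv, Ack, Reset}
Reset ∈ Sat(AX ~req) = {Recv, Ack, Reset}, so the formula holds at Reset.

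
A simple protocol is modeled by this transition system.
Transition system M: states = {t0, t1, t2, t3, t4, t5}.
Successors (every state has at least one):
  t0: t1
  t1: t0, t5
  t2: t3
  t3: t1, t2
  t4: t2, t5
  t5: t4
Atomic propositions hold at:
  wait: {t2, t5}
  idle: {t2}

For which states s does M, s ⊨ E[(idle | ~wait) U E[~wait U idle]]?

Sat(~wait) = {t0, t1, t3, t4}
Sat(idle | ~wait) = {t0, t1, t2, t3, t4}
E[~wait U idle]: least fixpoint, start Z0 = Sat(idle) = {t2}, add states in Sat(~wait) with some successor in Z. Z1 = {t2, t3, t4}; fixed.
Sat(E[~wait U idle]) = {t2, t3, t4}
E[(idle | ~wait) U E[~wait U idle]]: least fixpoint, start Z0 = Sat(E[~wait U idle]) = {t2, t3, t4}, add states in Sat(idle | ~wait) with some successor in Z. Already a fixed point.
Sat(E[(idle | ~wait) U E[~wait U idle]]) = {t2, t3, t4}

{t2, t3, t4}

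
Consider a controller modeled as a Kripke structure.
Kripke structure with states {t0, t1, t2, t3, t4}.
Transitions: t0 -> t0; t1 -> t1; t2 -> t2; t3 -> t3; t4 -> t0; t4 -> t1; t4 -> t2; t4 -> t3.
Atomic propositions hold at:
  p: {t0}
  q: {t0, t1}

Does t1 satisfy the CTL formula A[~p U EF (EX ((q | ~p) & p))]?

No

Sat(~p) = {t1, t2, t3, t4}
Sat(q | ~p) = {t0, t1, t2, t3, t4}
Sat((q | ~p) & p) = {t0}
Sat(EX ((q | ~p) & p)) = {s : some successor in {t0}} = {t0, t4}
EF (EX ((q | ~p) & p)): least fixpoint, start Z0 = {t0, t4}, add states with some successor in Z. Already a fixed point.
Sat(EF (EX ((q | ~p) & p))) = {t0, t4}
A[~p U EF (EX ((q | ~p) & p))]: least fixpoint, start Z0 = Sat(EF (EX ((q | ~p) & p))) = {t0, t4}, add states in Sat(~p) with every successor in Z. Already a fixed point.
Sat(A[~p U EF (EX ((q | ~p) & p))]) = {t0, t4}
t1 ∉ Sat(A[~p U EF (EX ((q | ~p) & p))]) = {t0, t4}, so the formula does not hold at t1.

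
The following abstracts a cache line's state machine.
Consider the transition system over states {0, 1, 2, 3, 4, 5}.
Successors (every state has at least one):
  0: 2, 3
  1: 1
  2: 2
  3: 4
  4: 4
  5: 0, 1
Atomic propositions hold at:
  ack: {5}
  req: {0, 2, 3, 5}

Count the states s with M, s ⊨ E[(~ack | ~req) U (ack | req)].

4

Sat(~ack) = {0, 1, 2, 3, 4}
Sat(~req) = {1, 4}
Sat(~ack | ~req) = {0, 1, 2, 3, 4}
Sat(ack | req) = {0, 2, 3, 5}
E[(~ack | ~req) U (ack | req)]: least fixpoint, start Z0 = Sat((ack | req)) = {0, 2, 3, 5}, add states in Sat(~ack | ~req) with some successor in Z. Already a fixed point.
Sat(E[(~ack | ~req) U (ack | req)]) = {0, 2, 3, 5}
|Sat(E[(~ack | ~req) U (ack | req)])| = |{0, 2, 3, 5}| = 4.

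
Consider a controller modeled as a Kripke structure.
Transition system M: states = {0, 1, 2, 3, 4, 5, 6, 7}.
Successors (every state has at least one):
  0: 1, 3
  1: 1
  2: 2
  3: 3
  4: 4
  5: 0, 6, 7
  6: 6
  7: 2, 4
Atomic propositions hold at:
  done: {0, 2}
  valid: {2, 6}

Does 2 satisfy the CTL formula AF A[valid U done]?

Yes

A[valid U done]: least fixpoint, start Z0 = Sat(done) = {0, 2}, add states in Sat(valid) with every successor in Z. Already a fixed point.
Sat(A[valid U done]) = {0, 2}
AF A[valid U done]: least fixpoint, start Z0 = {0, 2}, add states with every successor in Z. Already a fixed point.
Sat(AF A[valid U done]) = {0, 2}
2 ∈ Sat(AF A[valid U done]) = {0, 2}, so the formula holds at 2.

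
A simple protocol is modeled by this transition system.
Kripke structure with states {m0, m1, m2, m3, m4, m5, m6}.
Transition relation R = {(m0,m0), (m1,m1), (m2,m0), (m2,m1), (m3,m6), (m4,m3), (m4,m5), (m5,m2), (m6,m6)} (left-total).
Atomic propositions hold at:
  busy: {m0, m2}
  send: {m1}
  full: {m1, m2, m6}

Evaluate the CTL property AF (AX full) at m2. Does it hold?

Sat(AX full) = {s : every successor in {m1, m2, m6}} = {m1, m3, m5, m6}
AF (AX full): least fixpoint, start Z0 = {m1, m3, m5, m6}, add states with every successor in Z. Z1 = {m1, m3, m4, m5, m6}; fixed.
Sat(AF (AX full)) = {m1, m3, m4, m5, m6}
m2 ∉ Sat(AF (AX full)) = {m1, m3, m4, m5, m6}, so the formula does not hold at m2.

No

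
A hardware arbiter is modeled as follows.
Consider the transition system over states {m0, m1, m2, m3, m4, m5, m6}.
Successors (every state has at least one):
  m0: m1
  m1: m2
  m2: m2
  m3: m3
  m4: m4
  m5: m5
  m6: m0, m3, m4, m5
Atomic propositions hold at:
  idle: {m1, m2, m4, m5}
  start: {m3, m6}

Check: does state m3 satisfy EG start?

Yes

EG start: greatest fixpoint, start Z0 = {m3, m6}, keep only states in Sat with some successor in Z. Already a fixed point.
Sat(EG start) = {m3, m6}
m3 ∈ Sat(EG start) = {m3, m6}, so the formula holds at m3.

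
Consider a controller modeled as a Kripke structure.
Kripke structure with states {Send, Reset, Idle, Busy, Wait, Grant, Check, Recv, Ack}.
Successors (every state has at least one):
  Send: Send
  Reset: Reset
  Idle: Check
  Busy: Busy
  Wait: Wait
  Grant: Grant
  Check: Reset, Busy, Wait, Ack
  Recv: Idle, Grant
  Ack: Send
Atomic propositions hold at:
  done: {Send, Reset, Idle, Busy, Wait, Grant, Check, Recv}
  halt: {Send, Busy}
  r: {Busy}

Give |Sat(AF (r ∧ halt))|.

Sat(r ∧ halt) = {Busy}
AF (r ∧ halt): least fixpoint, start Z0 = {Busy}, add states with every successor in Z. Already a fixed point.
Sat(AF (r ∧ halt)) = {Busy}
|Sat(AF (r ∧ halt))| = |{Busy}| = 1.

1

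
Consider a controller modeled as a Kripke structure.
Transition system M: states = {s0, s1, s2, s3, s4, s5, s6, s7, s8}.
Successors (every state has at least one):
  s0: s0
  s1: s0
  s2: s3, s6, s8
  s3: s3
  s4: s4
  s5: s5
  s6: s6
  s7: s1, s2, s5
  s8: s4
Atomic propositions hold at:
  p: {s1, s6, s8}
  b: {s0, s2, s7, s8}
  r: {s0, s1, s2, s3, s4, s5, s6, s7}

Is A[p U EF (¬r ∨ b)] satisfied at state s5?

Sat(¬r) = {s8}
Sat(¬r ∨ b) = {s0, s2, s7, s8}
EF (¬r ∨ b): least fixpoint, start Z0 = {s0, s2, s7, s8}, add states with some successor in Z. Z1 = {s0, s1, s2, s7, s8}; fixed.
Sat(EF (¬r ∨ b)) = {s0, s1, s2, s7, s8}
A[p U EF (¬r ∨ b)]: least fixpoint, start Z0 = Sat(EF (¬r ∨ b)) = {s0, s1, s2, s7, s8}, add states in Sat(p) with every successor in Z. Already a fixed point.
Sat(A[p U EF (¬r ∨ b)]) = {s0, s1, s2, s7, s8}
s5 ∉ Sat(A[p U EF (¬r ∨ b)]) = {s0, s1, s2, s7, s8}, so the formula does not hold at s5.

No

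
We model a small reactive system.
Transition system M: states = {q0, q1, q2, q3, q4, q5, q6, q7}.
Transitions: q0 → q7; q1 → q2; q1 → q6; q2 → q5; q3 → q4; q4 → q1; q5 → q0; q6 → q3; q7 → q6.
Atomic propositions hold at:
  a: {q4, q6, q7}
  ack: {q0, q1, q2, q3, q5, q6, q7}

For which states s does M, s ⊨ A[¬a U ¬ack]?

{q3, q4}

Sat(¬a) = {q0, q1, q2, q3, q5}
Sat(¬ack) = {q4}
A[¬a U ¬ack]: least fixpoint, start Z0 = Sat(¬ack) = {q4}, add states in Sat(¬a) with every successor in Z. Z1 = {q3, q4}; fixed.
Sat(A[¬a U ¬ack]) = {q3, q4}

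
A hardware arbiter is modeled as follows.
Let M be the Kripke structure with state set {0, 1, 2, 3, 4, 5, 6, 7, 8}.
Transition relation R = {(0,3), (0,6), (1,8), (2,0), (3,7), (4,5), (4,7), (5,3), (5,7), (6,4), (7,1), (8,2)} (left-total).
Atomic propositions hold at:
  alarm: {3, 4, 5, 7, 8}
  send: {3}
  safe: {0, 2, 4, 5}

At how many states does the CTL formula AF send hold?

AF send: least fixpoint, start Z0 = {3}, add states with every successor in Z. Already a fixed point.
Sat(AF send) = {3}
|Sat(AF send)| = |{3}| = 1.

1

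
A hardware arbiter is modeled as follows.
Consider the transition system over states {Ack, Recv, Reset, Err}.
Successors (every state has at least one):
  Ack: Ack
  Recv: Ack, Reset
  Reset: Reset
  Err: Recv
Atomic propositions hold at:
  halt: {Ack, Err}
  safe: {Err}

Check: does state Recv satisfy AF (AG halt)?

No

AG halt: greatest fixpoint, start Z0 = {Ack, Err}, keep only states in Sat with every successor in Z. Z1 = {Ack}; fixed.
Sat(AG halt) = {Ack}
AF (AG halt): least fixpoint, start Z0 = {Ack}, add states with every successor in Z. Already a fixed point.
Sat(AF (AG halt)) = {Ack}
Recv ∉ Sat(AF (AG halt)) = {Ack}, so the formula does not hold at Recv.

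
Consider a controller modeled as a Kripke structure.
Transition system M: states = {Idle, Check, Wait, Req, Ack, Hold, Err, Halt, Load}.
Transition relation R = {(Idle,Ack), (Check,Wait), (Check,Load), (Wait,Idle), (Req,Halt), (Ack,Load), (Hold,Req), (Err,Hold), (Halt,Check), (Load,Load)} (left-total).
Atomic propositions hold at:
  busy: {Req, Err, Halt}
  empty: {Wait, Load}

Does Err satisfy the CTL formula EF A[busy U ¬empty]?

Sat(¬empty) = {Idle, Check, Req, Ack, Hold, Err, Halt}
A[busy U ¬empty]: least fixpoint, start Z0 = Sat(¬empty) = {Idle, Check, Req, Ack, Hold, Err, Halt}, add states in Sat(busy) with every successor in Z. Already a fixed point.
Sat(A[busy U ¬empty]) = {Idle, Check, Req, Ack, Hold, Err, Halt}
EF A[busy U ¬empty]: least fixpoint, start Z0 = {Idle, Check, Req, Ack, Hold, Err, Halt}, add states with some successor in Z. Z1 = {Idle, Check, Wait, Req, Ack, Hold, Err, Halt}; fixed.
Sat(EF A[busy U ¬empty]) = {Idle, Check, Wait, Req, Ack, Hold, Err, Halt}
Err ∈ Sat(EF A[busy U ¬empty]) = {Idle, Check, Wait, Req, Ack, Hold, Err, Halt}, so the formula holds at Err.

Yes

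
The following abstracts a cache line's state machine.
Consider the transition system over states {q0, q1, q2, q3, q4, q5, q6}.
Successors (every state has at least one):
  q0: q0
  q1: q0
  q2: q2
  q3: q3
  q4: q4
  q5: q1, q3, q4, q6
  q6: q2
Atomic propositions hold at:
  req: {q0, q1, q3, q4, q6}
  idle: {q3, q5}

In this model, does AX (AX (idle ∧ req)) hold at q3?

Sat(idle ∧ req) = {q3}
Sat(AX (idle ∧ req)) = {s : every successor in {q3}} = {q3}
Sat(AX (AX (idle ∧ req))) = {s : every successor in {q3}} = {q3}
q3 ∈ Sat(AX (AX (idle ∧ req))) = {q3}, so the formula holds at q3.

Yes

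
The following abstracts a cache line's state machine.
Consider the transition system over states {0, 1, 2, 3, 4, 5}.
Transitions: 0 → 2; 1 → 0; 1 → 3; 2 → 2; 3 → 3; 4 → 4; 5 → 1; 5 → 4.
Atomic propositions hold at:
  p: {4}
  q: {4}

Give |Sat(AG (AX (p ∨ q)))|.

1

Sat(p ∨ q) = {4}
Sat(AX (p ∨ q)) = {s : every successor in {4}} = {4}
AG (AX (p ∨ q)): greatest fixpoint, start Z0 = {4}, keep only states in Sat with every successor in Z. Already a fixed point.
Sat(AG (AX (p ∨ q))) = {4}
|Sat(AG (AX (p ∨ q)))| = |{4}| = 1.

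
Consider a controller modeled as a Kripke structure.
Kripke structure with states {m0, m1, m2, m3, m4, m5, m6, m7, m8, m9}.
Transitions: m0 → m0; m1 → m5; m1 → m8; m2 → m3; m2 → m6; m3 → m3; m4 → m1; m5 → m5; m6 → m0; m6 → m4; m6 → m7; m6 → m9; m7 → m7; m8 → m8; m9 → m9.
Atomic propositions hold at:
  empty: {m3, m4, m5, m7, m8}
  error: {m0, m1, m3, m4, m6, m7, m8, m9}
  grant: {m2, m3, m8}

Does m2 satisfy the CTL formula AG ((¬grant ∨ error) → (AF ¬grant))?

Sat(¬grant) = {m0, m1, m4, m5, m6, m7, m9}
Sat(¬grant ∨ error) = {m0, m1, m3, m4, m5, m6, m7, m8, m9}
AF ¬grant: least fixpoint, start Z0 = {m0, m1, m4, m5, m6, m7, m9}, add states with every successor in Z. Already a fixed point.
Sat(AF ¬grant) = {m0, m1, m4, m5, m6, m7, m9}
Sat((¬grant ∨ error) → (AF ¬grant)) = {m0, m1, m2, m4, m5, m6, m7, m9}
AG ((¬grant ∨ error) → (AF ¬grant)): greatest fixpoint, start Z0 = {m0, m1, m2, m4, m5, m6, m7, m9}, keep only states in Sat with every successor in Z. Z1 = {m0, m4, m5, m6, m7, m9}; Z2 = {m0, m5, m6, m7, m9}; Z3 = {m0, m5, m7, m9}; fixed.
Sat(AG ((¬grant ∨ error) → (AF ¬grant))) = {m0, m5, m7, m9}
m2 ∉ Sat(AG ((¬grant ∨ error) → (AF ¬grant))) = {m0, m5, m7, m9}, so the formula does not hold at m2.

No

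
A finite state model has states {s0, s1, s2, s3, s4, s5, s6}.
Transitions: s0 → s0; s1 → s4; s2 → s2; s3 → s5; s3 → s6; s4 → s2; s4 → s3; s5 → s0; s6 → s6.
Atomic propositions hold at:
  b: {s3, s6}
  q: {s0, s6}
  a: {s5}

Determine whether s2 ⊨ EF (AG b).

No

AG b: greatest fixpoint, start Z0 = {s3, s6}, keep only states in Sat with every successor in Z. Z1 = {s6}; fixed.
Sat(AG b) = {s6}
EF (AG b): least fixpoint, start Z0 = {s6}, add states with some successor in Z. Z1 = {s3, s6}; Z2 = {s3, s4, s6}; Z3 = {s1, s3, s4, s6}; fixed.
Sat(EF (AG b)) = {s1, s3, s4, s6}
s2 ∉ Sat(EF (AG b)) = {s1, s3, s4, s6}, so the formula does not hold at s2.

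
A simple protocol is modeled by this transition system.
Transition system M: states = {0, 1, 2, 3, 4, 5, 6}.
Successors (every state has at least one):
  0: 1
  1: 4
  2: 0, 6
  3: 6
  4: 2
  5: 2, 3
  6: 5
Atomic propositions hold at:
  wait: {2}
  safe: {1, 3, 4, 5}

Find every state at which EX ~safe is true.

Sat(~safe) = {0, 2, 6}
Sat(EX ~safe) = {s : some successor in {0, 2, 6}} = {2, 3, 4, 5}

{2, 3, 4, 5}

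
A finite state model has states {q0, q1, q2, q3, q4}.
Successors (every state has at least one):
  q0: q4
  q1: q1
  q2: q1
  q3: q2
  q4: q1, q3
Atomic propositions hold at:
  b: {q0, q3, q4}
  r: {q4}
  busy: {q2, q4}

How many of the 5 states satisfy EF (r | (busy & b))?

2

Sat(busy & b) = {q4}
Sat(r | (busy & b)) = {q4}
EF (r | (busy & b)): least fixpoint, start Z0 = {q4}, add states with some successor in Z. Z1 = {q0, q4}; fixed.
Sat(EF (r | (busy & b))) = {q0, q4}
|Sat(EF (r | (busy & b)))| = |{q0, q4}| = 2.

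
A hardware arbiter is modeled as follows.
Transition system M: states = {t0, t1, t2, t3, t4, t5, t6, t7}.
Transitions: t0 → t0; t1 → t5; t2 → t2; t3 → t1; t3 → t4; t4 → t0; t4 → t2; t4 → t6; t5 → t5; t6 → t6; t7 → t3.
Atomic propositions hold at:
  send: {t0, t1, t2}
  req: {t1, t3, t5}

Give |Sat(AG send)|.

2

AG send: greatest fixpoint, start Z0 = {t0, t1, t2}, keep only states in Sat with every successor in Z. Z1 = {t0, t2}; fixed.
Sat(AG send) = {t0, t2}
|Sat(AG send)| = |{t0, t2}| = 2.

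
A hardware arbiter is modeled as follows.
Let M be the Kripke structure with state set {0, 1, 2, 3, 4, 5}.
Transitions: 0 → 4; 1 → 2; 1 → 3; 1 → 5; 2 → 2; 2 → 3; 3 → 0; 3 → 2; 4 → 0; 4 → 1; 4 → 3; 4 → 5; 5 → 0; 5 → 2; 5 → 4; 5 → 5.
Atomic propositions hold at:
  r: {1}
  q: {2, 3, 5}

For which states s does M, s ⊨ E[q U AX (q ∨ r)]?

{1, 2, 3, 5}

Sat(q ∨ r) = {1, 2, 3, 5}
Sat(AX (q ∨ r)) = {s : every successor in {1, 2, 3, 5}} = {1, 2}
E[q U AX (q ∨ r)]: least fixpoint, start Z0 = Sat(AX (q ∨ r)) = {1, 2}, add states in Sat(q) with some successor in Z. Z1 = {1, 2, 3, 5}; fixed.
Sat(E[q U AX (q ∨ r)]) = {1, 2, 3, 5}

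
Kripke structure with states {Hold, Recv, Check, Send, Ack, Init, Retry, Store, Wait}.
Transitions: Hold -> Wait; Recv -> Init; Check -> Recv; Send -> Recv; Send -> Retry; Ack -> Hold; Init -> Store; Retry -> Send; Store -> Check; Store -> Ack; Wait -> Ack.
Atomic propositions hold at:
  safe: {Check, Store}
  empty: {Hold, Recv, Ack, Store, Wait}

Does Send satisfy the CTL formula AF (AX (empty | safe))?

Sat(empty | safe) = {Hold, Recv, Check, Ack, Store, Wait}
Sat(AX (empty | safe)) = {s : every successor in {Hold, Recv, Check, Ack, Store, Wait}} = {Hold, Check, Ack, Init, Store, Wait}
AF (AX (empty | safe)): least fixpoint, start Z0 = {Hold, Check, Ack, Init, Store, Wait}, add states with every successor in Z. Z1 = {Hold, Recv, Check, Ack, Init, Store, Wait}; fixed.
Sat(AF (AX (empty | safe))) = {Hold, Recv, Check, Ack, Init, Store, Wait}
Send ∉ Sat(AF (AX (empty | safe))) = {Hold, Recv, Check, Ack, Init, Store, Wait}, so the formula does not hold at Send.

No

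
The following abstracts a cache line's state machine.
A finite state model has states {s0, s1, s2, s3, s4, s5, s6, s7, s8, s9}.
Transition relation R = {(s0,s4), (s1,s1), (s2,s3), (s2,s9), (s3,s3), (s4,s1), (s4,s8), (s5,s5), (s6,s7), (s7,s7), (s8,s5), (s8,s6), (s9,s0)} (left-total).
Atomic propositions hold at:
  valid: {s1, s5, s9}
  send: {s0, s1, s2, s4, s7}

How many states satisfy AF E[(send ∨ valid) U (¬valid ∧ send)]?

Sat(send ∨ valid) = {s0, s1, s2, s4, s5, s7, s9}
Sat(¬valid) = {s0, s2, s3, s4, s6, s7, s8}
Sat(¬valid ∧ send) = {s0, s2, s4, s7}
E[(send ∨ valid) U (¬valid ∧ send)]: least fixpoint, start Z0 = Sat((¬valid ∧ send)) = {s0, s2, s4, s7}, add states in Sat(send ∨ valid) with some successor in Z. Z1 = {s0, s2, s4, s7, s9}; fixed.
Sat(E[(send ∨ valid) U (¬valid ∧ send)]) = {s0, s2, s4, s7, s9}
AF E[(send ∨ valid) U (¬valid ∧ send)]: least fixpoint, start Z0 = {s0, s2, s4, s7, s9}, add states with every successor in Z. Z1 = {s0, s2, s4, s6, s7, s9}; fixed.
Sat(AF E[(send ∨ valid) U (¬valid ∧ send)]) = {s0, s2, s4, s6, s7, s9}
|Sat(AF E[(send ∨ valid) U (¬valid ∧ send)])| = |{s0, s2, s4, s6, s7, s9}| = 6.

6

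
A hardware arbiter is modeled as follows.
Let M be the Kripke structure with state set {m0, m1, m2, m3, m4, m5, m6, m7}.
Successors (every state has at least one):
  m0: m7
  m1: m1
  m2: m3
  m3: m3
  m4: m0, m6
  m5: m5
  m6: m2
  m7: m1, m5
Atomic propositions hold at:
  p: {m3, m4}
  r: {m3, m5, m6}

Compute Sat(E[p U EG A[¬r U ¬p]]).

Sat(¬r) = {m0, m1, m2, m4, m7}
Sat(¬p) = {m0, m1, m2, m5, m6, m7}
A[¬r U ¬p]: least fixpoint, start Z0 = Sat(¬p) = {m0, m1, m2, m5, m6, m7}, add states in Sat(¬r) with every successor in Z. Z1 = {m0, m1, m2, m4, m5, m6, m7}; fixed.
Sat(A[¬r U ¬p]) = {m0, m1, m2, m4, m5, m6, m7}
EG A[¬r U ¬p]: greatest fixpoint, start Z0 = {m0, m1, m2, m4, m5, m6, m7}, keep only states in Sat with some successor in Z. Z1 = {m0, m1, m4, m5, m6, m7}; Z2 = {m0, m1, m4, m5, m7}; fixed.
Sat(EG A[¬r U ¬p]) = {m0, m1, m4, m5, m7}
E[p U EG A[¬r U ¬p]]: least fixpoint, start Z0 = Sat(EG A[¬r U ¬p]) = {m0, m1, m4, m5, m7}, add states in Sat(p) with some successor in Z. Already a fixed point.
Sat(E[p U EG A[¬r U ¬p]]) = {m0, m1, m4, m5, m7}

{m0, m1, m4, m5, m7}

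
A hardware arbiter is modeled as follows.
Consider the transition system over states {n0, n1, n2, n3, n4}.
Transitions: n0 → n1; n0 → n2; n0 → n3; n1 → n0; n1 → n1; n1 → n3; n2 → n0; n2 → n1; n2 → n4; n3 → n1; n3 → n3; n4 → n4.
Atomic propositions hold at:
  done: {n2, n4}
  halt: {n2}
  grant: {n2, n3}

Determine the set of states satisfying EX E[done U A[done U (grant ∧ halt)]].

{n0}

Sat(grant ∧ halt) = {n2}
A[done U (grant ∧ halt)]: least fixpoint, start Z0 = Sat((grant ∧ halt)) = {n2}, add states in Sat(done) with every successor in Z. Already a fixed point.
Sat(A[done U (grant ∧ halt)]) = {n2}
E[done U A[done U (grant ∧ halt)]]: least fixpoint, start Z0 = Sat(A[done U (grant ∧ halt)]) = {n2}, add states in Sat(done) with some successor in Z. Already a fixed point.
Sat(E[done U A[done U (grant ∧ halt)]]) = {n2}
Sat(EX E[done U A[done U (grant ∧ halt)]]) = {s : some successor in {n2}} = {n0}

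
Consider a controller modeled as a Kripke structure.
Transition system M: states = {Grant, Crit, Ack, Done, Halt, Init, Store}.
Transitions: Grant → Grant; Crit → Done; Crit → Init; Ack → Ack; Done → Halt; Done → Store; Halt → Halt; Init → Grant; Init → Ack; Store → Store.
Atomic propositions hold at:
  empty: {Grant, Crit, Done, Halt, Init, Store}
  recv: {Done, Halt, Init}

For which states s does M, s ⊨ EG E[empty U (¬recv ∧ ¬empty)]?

{Crit, Ack, Init}

Sat(¬recv) = {Grant, Crit, Ack, Store}
Sat(¬empty) = {Ack}
Sat(¬recv ∧ ¬empty) = {Ack}
E[empty U (¬recv ∧ ¬empty)]: least fixpoint, start Z0 = Sat((¬recv ∧ ¬empty)) = {Ack}, add states in Sat(empty) with some successor in Z. Z1 = {Ack, Init}; Z2 = {Crit, Ack, Init}; fixed.
Sat(E[empty U (¬recv ∧ ¬empty)]) = {Crit, Ack, Init}
EG E[empty U (¬recv ∧ ¬empty)]: greatest fixpoint, start Z0 = {Crit, Ack, Init}, keep only states in Sat with some successor in Z. Already a fixed point.
Sat(EG E[empty U (¬recv ∧ ¬empty)]) = {Crit, Ack, Init}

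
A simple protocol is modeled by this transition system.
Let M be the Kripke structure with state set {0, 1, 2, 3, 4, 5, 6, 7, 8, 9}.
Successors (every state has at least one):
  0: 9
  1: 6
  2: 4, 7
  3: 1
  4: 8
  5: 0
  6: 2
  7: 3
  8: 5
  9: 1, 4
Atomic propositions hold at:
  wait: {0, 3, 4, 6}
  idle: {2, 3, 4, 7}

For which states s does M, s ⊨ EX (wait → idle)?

Sat(wait → idle) = {1, 2, 3, 4, 5, 7, 8, 9}
Sat(EX (wait → idle)) = {s : some successor in {1, 2, 3, 4, 5, 7, 8, 9}} = {0, 2, 3, 4, 6, 7, 8, 9}

{0, 2, 3, 4, 6, 7, 8, 9}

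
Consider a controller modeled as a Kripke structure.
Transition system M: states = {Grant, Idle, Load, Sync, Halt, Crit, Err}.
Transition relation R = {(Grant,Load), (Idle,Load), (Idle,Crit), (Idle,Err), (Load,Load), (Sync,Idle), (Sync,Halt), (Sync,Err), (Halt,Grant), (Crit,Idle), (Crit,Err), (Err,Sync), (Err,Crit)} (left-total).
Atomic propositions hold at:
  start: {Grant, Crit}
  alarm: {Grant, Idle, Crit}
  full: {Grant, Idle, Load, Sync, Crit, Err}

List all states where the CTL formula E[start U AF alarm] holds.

AF alarm: least fixpoint, start Z0 = {Grant, Idle, Crit}, add states with every successor in Z. Z1 = {Grant, Idle, Halt, Crit}; fixed.
Sat(AF alarm) = {Grant, Idle, Halt, Crit}
E[start U AF alarm]: least fixpoint, start Z0 = Sat(AF alarm) = {Grant, Idle, Halt, Crit}, add states in Sat(start) with some successor in Z. Already a fixed point.
Sat(E[start U AF alarm]) = {Grant, Idle, Halt, Crit}

{Grant, Idle, Halt, Crit}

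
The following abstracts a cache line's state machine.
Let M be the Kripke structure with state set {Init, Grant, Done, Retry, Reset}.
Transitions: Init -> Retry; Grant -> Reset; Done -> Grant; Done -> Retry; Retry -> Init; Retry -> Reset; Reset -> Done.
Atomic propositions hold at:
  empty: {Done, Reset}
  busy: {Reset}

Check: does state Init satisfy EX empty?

Sat(EX empty) = {s : some successor in {Done, Reset}} = {Grant, Retry, Reset}
Init ∉ Sat(EX empty) = {Grant, Retry, Reset}, so the formula does not hold at Init.

No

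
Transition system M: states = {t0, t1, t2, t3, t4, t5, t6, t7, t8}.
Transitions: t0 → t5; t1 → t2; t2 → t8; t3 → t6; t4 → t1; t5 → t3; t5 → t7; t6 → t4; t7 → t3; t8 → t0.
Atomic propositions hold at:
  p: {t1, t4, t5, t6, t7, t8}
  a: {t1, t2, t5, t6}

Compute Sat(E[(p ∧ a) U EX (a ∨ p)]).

Sat(p ∧ a) = {t1, t5, t6}
Sat(a ∨ p) = {t1, t2, t4, t5, t6, t7, t8}
Sat(EX (a ∨ p)) = {s : some successor in {t1, t2, t4, t5, t6, t7, t8}} = {t0, t1, t2, t3, t4, t5, t6}
E[(p ∧ a) U EX (a ∨ p)]: least fixpoint, start Z0 = Sat(EX (a ∨ p)) = {t0, t1, t2, t3, t4, t5, t6}, add states in Sat(p ∧ a) with some successor in Z. Already a fixed point.
Sat(E[(p ∧ a) U EX (a ∨ p)]) = {t0, t1, t2, t3, t4, t5, t6}

{t0, t1, t2, t3, t4, t5, t6}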